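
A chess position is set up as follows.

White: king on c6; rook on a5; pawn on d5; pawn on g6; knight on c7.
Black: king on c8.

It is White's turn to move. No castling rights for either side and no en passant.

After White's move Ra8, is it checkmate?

After Ra8: black king on c8; in check: yes, from the white rook on a8.
King squares — b7: attacked by Kc6; c7: attacked by Kc6; d7: attacked by Kc6; b8: attacked by Ra8; d8: attacked by Ra8.
Black has no legal moves → checkmate.

yes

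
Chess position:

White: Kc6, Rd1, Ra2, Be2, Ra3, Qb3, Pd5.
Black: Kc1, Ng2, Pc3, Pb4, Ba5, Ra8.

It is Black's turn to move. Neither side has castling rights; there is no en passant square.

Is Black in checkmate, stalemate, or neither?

checkmate

Black to move; black king on c1.
In check: yes, from the white rook on d1.
King squares — b1: attacked by Rd1; d1: attacked by Be2; b2: attacked by Ra2; c2: attacked by Ra2; d2: attacked by Rd1.
Legal moves for Black: none.
In check with no legal moves → checkmate.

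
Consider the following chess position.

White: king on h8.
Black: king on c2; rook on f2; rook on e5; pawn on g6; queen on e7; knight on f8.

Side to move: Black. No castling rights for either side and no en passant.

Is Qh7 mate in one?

yes

After Qh7: white king on h8; in check: yes, from the black queen on h7.
King squares — g7: attacked by Qh7; h7: attacked by Nf8; g8: attacked by Qh7.
White has no legal moves → checkmate.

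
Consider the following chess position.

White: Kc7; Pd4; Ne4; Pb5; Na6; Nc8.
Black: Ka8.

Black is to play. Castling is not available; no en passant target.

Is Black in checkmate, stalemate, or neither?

stalemate

Black to move; black king on a8.
In check: no.
King squares — a7: attacked by Nc8; b7: attacked by Kc7; b8: attacked by Na6.
Legal moves for Black: none.
Not in check and no legal moves → stalemate.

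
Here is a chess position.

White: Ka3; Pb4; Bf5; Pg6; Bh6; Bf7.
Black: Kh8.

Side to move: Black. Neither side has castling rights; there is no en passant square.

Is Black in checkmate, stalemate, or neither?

stalemate

Black to move; black king on h8.
In check: no.
King squares — g7: attacked by Bh6; h7: attacked by Pg6; g8: attacked by Bf7.
Legal moves for Black: none.
Not in check and no legal moves → stalemate.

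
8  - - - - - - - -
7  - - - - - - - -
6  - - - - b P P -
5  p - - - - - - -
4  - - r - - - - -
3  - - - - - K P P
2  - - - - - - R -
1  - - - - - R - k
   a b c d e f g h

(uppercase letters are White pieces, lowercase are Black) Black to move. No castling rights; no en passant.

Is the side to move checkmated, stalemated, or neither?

Black to move; black king on h1.
In check: yes, from the white rook on f1.
King squares — g1: attacked by Rf1; g2: attacked by Kf3; h2: attacked by Rg2.
Legal moves for Black: none.
In check with no legal moves → checkmate.

checkmate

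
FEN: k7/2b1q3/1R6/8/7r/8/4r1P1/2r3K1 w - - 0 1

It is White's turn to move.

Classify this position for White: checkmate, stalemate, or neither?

White to move; white king on g1.
In check: yes, from the black rook on c1.
King squares — f1: attacked by Rc1; h1: attacked by Rc1; f2: attacked by Re2; g2: own pawn; h2: attacked by Rh4.
Legal moves for White: none.
In check with no legal moves → checkmate.

checkmate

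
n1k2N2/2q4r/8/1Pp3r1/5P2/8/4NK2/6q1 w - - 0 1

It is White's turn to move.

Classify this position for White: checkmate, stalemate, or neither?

neither

White to move; white king on f2.
In check: yes, from the black queen on g1.
Legal moves for White: Kf3, Nxg1.
White is in check but has 2 legal moves → neither.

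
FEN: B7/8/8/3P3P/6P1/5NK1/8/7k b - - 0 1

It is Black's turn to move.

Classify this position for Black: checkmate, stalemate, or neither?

stalemate

Black to move; black king on h1.
In check: no.
King squares — g1: attacked by Nf3; g2: attacked by Kg3; h2: attacked by Nf3.
Legal moves for Black: none.
Not in check and no legal moves → stalemate.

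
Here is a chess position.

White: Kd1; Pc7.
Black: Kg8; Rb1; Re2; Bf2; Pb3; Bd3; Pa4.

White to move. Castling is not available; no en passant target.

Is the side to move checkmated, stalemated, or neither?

checkmate

White to move; white king on d1.
In check: yes, from the black rook on b1.
King squares — c1: attacked by Rb1; e1: attacked by Rb1; c2: attacked by Re2; d2: attacked by Re2; e2: attacked by Bd3.
Legal moves for White: none.
In check with no legal moves → checkmate.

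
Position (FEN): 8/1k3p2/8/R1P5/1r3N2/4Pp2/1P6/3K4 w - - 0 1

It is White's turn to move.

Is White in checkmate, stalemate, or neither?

White to move; white king on d1.
In check: no.
Legal moves for White include: Ra8, Ra7+, Ra6, Rb5+, Ra4, Ra3, Ra2, Ra1, Ng6, Ne6, Nh5, Nd5, Nh3, Nd3, Ng2, Ne2, Kd2, Kc2, ... (list truncated; more exist).
White has legal moves and is not in check → neither.

neither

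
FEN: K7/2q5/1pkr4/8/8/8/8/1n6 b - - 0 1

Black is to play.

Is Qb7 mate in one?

yes

After Qb7: white king on a8; in check: yes, from the black queen on b7.
King squares — a7: attacked by Qb7; b7: attacked by Kc6; b8: attacked by Qb7.
White has no legal moves → checkmate.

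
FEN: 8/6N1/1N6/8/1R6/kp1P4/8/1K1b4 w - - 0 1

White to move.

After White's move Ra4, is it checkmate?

yes

After Ra4: black king on a3; in check: yes, from the white rook on a4.
King squares — a2: attacked by Kb1; b2: attacked by Kb1; b3: own pawn; a4: attacked by Nb6; b4: attacked by Ra4.
Black has no legal moves → checkmate.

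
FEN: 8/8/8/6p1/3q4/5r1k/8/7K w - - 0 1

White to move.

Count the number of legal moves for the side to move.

White to move; king on h1.
In check: no.
Legal moves: none.
Count: 0.

0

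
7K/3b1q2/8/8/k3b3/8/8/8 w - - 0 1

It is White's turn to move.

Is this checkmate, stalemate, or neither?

White to move; white king on h8.
In check: no.
King squares — g7: attacked by Qf7; h7: attacked by Be4; g8: attacked by Qf7.
Legal moves for White: none.
Not in check and no legal moves → stalemate.

stalemate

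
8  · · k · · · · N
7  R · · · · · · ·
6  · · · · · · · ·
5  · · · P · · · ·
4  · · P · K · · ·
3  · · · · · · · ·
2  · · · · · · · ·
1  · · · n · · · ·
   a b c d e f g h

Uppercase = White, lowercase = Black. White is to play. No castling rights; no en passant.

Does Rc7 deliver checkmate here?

no

After Rc7: black king on c8; in check: yes, from the white rook on c7.
Black has 3 legal replies: Kd8, Kb8, Kxc7.
In check but a legal move exists → not checkmate.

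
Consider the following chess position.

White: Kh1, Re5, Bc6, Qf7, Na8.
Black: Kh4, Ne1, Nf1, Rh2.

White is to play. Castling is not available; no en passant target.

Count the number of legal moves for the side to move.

1

White to move; king on h1.
In check: yes, from the black rook on h2.
Legal moves: Kg1.
Count: 1.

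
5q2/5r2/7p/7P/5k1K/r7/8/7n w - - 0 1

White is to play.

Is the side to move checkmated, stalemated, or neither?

stalemate

White to move; white king on h4.
In check: no.
King squares — g3: attacked by Nh1; h3: attacked by Ra3; g4: attacked by Kf4; g5: attacked by Kf4; h5: own pawn.
Legal moves for White: none.
Not in check and no legal moves → stalemate.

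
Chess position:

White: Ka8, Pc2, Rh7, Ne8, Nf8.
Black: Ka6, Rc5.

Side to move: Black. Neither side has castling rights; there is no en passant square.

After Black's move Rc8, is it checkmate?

After Rc8: white king on a8; in check: yes, from the black rook on c8.
King squares — a7: attacked by Ka6; b7: attacked by Ka6; b8: attacked by Rc8.
White has no legal moves → checkmate.

yes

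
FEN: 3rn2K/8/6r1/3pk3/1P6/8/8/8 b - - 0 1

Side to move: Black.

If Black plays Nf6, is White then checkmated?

After Nf6: white king on h8; in check: yes, from the black rook on d8.
King squares — g7: attacked by Rg6; h7: attacked by Nf6; g8: attacked by Nf6.
White has no legal moves → checkmate.

yes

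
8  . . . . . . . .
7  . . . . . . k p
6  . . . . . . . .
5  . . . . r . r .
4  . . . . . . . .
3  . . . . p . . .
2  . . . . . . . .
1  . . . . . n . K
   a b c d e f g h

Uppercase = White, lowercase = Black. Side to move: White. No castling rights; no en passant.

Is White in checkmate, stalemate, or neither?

stalemate

White to move; white king on h1.
In check: no.
King squares — g1: attacked by Rg5; g2: attacked by Rg5; h2: attacked by Nf1.
Legal moves for White: none.
Not in check and no legal moves → stalemate.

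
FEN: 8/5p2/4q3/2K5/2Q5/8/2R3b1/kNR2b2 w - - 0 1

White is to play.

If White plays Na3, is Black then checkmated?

yes

After Na3: black king on a1; in check: yes, from the white rook on c1.
King squares — b1: attacked by Rc1; a2: attacked by Rc2; b2: attacked by Rc2.
Black has no legal moves → checkmate.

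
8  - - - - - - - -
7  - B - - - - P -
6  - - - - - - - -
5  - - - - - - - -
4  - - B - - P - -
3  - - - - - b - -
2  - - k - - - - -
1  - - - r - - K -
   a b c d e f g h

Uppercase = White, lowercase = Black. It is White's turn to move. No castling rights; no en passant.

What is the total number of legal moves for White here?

3

White to move; king on g1.
In check: yes, from the black rook on d1.
Legal moves: Kh2, Kf2, Bf1.
Count: 3.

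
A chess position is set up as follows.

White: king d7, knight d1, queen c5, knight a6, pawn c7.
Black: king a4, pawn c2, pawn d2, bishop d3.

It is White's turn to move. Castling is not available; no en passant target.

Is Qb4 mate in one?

After Qb4: black king on a4; in check: yes, from the white queen on b4.
King squares — a3: attacked by Qb4; b3: attacked by Qb4; b4: attacked by Na6; a5: attacked by Qb4; b5: attacked by Qb4.
Black has no legal moves → checkmate.

yes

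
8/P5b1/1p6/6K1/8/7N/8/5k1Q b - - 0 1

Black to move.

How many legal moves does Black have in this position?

Black to move; king on f1.
In check: yes, from the white queen on h1.
Legal moves: Ke2.
Count: 1.

1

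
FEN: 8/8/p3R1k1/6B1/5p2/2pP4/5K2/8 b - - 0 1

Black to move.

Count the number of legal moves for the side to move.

Black to move; king on g6.
In check: yes, from the white rook on e6.
Legal moves: Kh7, Kg7, Kf7, Kh5, Kxg5, Kf5.
Count: 6.

6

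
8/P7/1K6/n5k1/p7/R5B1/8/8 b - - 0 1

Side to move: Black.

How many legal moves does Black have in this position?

10

Black to move; king on g5.
In check: no.
Legal moves: Kh6, Kg6, Kf6, Kh5, Kf5, Kg4, Nb7, Nc6, Nc4+, Nb3.
Count: 10.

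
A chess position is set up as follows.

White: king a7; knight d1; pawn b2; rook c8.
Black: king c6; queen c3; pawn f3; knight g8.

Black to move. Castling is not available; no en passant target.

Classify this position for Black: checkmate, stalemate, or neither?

Black to move; black king on c6.
In check: yes, from the white rook on c8.
King squares — b5: available; c5: attacked by Rc8; d5: available; b6: attacked by Ka7; d6: available; b7: attacked by Ka7; c7: attacked by Rc8; d7: available.
Legal moves for Black: Kd7, Kd6, Kd5, Kb5.
Black is in check but has 4 legal moves → neither.

neither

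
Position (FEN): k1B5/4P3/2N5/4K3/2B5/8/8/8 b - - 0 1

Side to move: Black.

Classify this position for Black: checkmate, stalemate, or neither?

stalemate

Black to move; black king on a8.
In check: no.
King squares — a7: attacked by Nc6; b7: attacked by Bc8; b8: attacked by Nc6.
Legal moves for Black: none.
Not in check and no legal moves → stalemate.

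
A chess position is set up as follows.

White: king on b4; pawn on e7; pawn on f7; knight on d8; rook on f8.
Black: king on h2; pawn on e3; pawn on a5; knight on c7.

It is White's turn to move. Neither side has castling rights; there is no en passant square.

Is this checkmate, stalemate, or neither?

neither

White to move; white king on b4.
In check: yes, from the black pawn on a5.
King squares — a3: available; b3: available; c3: available; a4: available; c4: available; a5: available; b5: attacked by Nc7; c5: available.
Legal moves for White: Kc5, Kxa5, Kc4, Ka4, Kc3, Kb3, Ka3.
White is in check but has 7 legal moves → neither.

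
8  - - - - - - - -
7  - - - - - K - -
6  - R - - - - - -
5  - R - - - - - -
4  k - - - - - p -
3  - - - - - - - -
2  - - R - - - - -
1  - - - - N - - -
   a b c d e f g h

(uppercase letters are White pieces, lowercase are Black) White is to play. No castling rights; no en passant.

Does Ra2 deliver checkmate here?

yes

After Ra2: black king on a4; in check: yes, from the white rook on a2.
King squares — a3: attacked by Ra2; b3: attacked by Rb5; b4: attacked by Rb5; a5: attacked by Ra2; b5: attacked by Rb6.
Black has no legal moves → checkmate.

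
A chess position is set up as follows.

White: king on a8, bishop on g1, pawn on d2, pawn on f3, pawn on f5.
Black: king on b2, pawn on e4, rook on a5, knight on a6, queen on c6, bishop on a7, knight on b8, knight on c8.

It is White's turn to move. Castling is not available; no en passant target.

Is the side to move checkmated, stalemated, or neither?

White to move; white king on a8.
In check: yes, from the black queen on c6.
King squares — a7: attacked by Nc8; b7: attacked by Qc6; b8: attacked by Na6.
Legal moves for White: none.
In check with no legal moves → checkmate.

checkmate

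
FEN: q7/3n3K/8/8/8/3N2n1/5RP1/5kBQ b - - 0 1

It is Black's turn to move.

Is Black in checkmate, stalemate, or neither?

Black to move; black king on f1.
In check: yes, from the white rook on f2.
King squares — e1: attacked by Nd3; g1: attacked by Qh1; e2: attacked by Rf2; f2: attacked by Bg1; g2: attacked by Qh1.
Legal moves for Black: none.
In check with no legal moves → checkmate.

checkmate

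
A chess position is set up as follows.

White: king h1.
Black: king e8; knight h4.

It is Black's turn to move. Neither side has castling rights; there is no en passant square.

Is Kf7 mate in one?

no

After Kf7: white king on h1; in check: no.
White is not in check, so this cannot be checkmate.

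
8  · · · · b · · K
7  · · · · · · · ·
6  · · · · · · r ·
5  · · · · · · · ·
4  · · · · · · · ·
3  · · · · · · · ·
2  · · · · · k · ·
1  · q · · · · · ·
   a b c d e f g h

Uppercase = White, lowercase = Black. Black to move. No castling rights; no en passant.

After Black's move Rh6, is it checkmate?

no

After Rh6: white king on h8; in check: yes, from the black rook on h6.
White has 2 legal replies: Kg8, Kg7.
In check but a legal move exists → not checkmate.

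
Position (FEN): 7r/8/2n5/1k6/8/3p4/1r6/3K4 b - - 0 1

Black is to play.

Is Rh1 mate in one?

After Rh1: white king on d1; in check: yes, from the black rook on h1.
King squares — c1: attacked by Rh1; e1: attacked by Rh1; c2: attacked by Rb2; d2: attacked by Rb2; e2: attacked by Rb2.
White has no legal moves → checkmate.

yes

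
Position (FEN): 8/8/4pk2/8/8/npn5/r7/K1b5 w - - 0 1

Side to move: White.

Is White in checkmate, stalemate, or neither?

checkmate

White to move; white king on a1.
In check: yes, from the black rook on a2.
King squares — b1: attacked by Na3; a2: attacked by Pb3; b2: attacked by Bc1.
Legal moves for White: none.
In check with no legal moves → checkmate.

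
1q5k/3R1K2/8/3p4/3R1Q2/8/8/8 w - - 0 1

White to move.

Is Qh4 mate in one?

yes

After Qh4: black king on h8; in check: yes, from the white queen on h4.
King squares — g7: attacked by Kf7; h7: attacked by Qh4; g8: attacked by Kf7.
Black has no legal moves → checkmate.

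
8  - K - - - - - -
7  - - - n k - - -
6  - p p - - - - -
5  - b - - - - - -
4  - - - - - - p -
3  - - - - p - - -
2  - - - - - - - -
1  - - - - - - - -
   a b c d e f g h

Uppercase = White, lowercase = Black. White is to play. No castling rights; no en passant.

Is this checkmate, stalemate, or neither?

neither

White to move; white king on b8.
In check: yes, from the black knight on d7.
King squares — a7: available; b7: available; c7: available; a8: available; c8: available.
Legal moves for White: Kc8, Ka8, Kc7, Kb7, Ka7.
White is in check but has 5 legal moves → neither.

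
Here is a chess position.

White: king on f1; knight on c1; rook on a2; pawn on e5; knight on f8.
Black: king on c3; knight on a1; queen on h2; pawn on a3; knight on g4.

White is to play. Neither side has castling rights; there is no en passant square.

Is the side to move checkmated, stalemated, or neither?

neither

White to move; white king on f1.
In check: no.
Legal moves for White: Nh7, Nd7, Ng6, Ne6, Rxa3+, Rxh2, Rg2, Rf2, Re2, Rd2, Rc2+, Rb2, Rxa1, Ke1, Nd3, Nb3, Ne2+, e6.
White has 18 legal moves and is not in check → neither.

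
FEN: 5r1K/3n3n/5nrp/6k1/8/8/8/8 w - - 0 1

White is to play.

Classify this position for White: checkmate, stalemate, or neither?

checkmate

White to move; white king on h8.
In check: yes, from the black rook on f8.
King squares — g7: attacked by Rg6; h7: attacked by Nf6; g8: attacked by Nf6.
Legal moves for White: none.
In check with no legal moves → checkmate.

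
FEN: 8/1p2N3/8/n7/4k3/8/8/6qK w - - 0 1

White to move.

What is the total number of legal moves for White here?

1

White to move; king on h1.
In check: yes, from the black queen on g1.
Legal moves: Kxg1.
Count: 1.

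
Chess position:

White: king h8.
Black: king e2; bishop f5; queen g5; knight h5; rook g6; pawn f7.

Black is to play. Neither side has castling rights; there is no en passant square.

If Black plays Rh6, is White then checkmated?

After Rh6: white king on h8; in check: yes, from the black rook on h6.
King squares — g7: attacked by Qg5; h7: attacked by Bf5; g8: attacked by Qg5.
White has no legal moves → checkmate.

yes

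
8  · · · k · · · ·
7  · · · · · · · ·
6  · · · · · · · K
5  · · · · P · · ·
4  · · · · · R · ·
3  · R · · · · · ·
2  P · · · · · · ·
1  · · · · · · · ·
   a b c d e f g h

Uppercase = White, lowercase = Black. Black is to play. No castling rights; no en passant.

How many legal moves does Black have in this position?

5

Black to move; king on d8.
In check: no.
Legal moves: Ke8, Kc8, Ke7, Kd7, Kc7.
Count: 5.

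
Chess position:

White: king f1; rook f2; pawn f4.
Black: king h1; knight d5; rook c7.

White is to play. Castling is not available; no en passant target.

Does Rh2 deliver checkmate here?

no

After Rh2: black king on h1; in check: yes, from the white rook on h2.
Black has 1 legal reply: Kxh2.
In check but a legal move exists → not checkmate.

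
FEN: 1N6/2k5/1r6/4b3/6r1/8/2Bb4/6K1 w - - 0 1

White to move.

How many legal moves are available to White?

White to move; king on g1.
In check: yes, from the black rook on g4.
Legal moves: Kf2, Kh1, Kf1.
Count: 3.

3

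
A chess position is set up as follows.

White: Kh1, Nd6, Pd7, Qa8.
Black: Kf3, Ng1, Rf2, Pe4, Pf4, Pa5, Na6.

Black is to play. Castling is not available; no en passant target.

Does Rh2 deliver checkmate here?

no

After Rh2: white king on h1; in check: yes, from the black rook on h2.
White has 2 legal replies: Kxh2, Kxg1.
In check but a legal move exists → not checkmate.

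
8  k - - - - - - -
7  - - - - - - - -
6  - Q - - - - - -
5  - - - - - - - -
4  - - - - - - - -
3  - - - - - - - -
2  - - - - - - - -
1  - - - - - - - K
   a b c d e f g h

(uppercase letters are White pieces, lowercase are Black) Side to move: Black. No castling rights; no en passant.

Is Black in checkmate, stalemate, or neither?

stalemate

Black to move; black king on a8.
In check: no.
King squares — a7: attacked by Qb6; b7: attacked by Qb6; b8: attacked by Qb6.
Legal moves for Black: none.
Not in check and no legal moves → stalemate.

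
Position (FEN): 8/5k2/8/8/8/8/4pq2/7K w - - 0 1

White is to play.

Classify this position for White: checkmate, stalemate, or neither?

stalemate

White to move; white king on h1.
In check: no.
King squares — g1: attacked by Qf2; g2: attacked by Qf2; h2: attacked by Qf2.
Legal moves for White: none.
Not in check and no legal moves → stalemate.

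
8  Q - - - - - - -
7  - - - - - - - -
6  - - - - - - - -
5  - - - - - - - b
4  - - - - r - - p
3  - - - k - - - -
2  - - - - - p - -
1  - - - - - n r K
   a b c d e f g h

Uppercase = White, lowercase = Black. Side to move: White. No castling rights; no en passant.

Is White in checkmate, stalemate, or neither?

checkmate

White to move; white king on h1.
In check: yes, from the black rook on g1.
King squares — g1: attacked by Pf2; g2: attacked by Rg1; h2: attacked by Nf1.
Legal moves for White: none.
In check with no legal moves → checkmate.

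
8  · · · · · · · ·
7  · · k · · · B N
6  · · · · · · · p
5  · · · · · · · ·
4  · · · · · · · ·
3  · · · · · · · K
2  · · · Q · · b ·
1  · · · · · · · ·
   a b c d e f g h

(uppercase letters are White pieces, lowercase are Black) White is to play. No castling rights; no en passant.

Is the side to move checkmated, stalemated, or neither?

White to move; white king on h3.
In check: yes, from the black bishop on g2.
Legal moves for White: Kh4, Kg4, Kg3, Kh2, Kxg2, Qxg2.
White is in check but has 6 legal moves → neither.

neither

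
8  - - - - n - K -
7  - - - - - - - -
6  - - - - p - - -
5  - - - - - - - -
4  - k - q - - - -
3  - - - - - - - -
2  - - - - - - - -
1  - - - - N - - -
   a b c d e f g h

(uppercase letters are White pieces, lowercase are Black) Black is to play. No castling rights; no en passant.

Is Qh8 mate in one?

no

After Qh8: white king on g8; in check: yes, from the black queen on h8.
White has 2 legal replies: Kxh8, Kf7.
In check but a legal move exists → not checkmate.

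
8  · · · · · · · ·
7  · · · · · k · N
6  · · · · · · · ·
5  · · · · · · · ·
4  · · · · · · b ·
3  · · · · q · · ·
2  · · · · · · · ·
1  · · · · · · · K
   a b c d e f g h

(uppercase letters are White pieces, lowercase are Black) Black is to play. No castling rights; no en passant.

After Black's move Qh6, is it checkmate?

After Qh6: white king on h1; in check: yes, from the black queen on h6.
White has 2 legal replies: Kg2, Kg1.
In check but a legal move exists → not checkmate.

no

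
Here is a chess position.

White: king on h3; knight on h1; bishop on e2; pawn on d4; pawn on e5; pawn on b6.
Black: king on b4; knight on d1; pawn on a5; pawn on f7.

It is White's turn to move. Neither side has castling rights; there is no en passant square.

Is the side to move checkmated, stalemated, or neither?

White to move; white king on h3.
In check: no.
Legal moves for White include: Kh4, Kg4, Kg3, Kh2, Kg2, Ba6, Bh5, Bb5, Bg4, Bc4, Bf3, Bd3, Bf1, Bxd1, Ng3, Nf2, b7, e6, ... (list truncated; more exist).
White has legal moves and is not in check → neither.

neither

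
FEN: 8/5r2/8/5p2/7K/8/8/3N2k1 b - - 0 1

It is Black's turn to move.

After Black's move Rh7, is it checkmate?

After Rh7: white king on h4; in check: yes, from the black rook on h7.
White has 2 legal replies: Kg5, Kg3.
In check but a legal move exists → not checkmate.

no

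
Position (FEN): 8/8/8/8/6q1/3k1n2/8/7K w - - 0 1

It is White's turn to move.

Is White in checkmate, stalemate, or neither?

White to move; white king on h1.
In check: no.
King squares — g1: attacked by Nf3; g2: attacked by Qg4; h2: attacked by Nf3.
Legal moves for White: none.
Not in check and no legal moves → stalemate.

stalemate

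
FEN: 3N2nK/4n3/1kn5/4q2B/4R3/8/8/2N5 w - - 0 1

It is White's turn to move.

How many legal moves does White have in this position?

White to move; king on h8.
In check: yes, from the black queen on e5.
Legal moves: Kh7, Rxe5.
Count: 2.

2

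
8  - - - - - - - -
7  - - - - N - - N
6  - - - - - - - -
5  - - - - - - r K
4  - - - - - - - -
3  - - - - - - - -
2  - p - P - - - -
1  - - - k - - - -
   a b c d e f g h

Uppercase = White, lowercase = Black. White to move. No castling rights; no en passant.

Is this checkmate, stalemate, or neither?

White to move; white king on h5.
In check: yes, from the black rook on g5.
Legal moves for White: Kh6, Kxg5, Kh4, Nxg5.
White is in check but has 4 legal moves → neither.

neither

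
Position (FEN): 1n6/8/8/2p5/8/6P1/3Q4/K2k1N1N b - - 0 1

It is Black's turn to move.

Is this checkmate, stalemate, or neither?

checkmate

Black to move; black king on d1.
In check: yes, from the white queen on d2.
King squares — c1: attacked by Qd2; e1: attacked by Qd2; c2: attacked by Qd2; d2: attacked by Nf1; e2: attacked by Qd2.
Legal moves for Black: none.
In check with no legal moves → checkmate.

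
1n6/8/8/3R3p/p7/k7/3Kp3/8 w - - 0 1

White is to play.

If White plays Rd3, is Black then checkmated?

no

After Rd3: black king on a3; in check: yes, from the white rook on d3.
Black has 3 legal replies: Kb4, Kb2, Ka2.
In check but a legal move exists → not checkmate.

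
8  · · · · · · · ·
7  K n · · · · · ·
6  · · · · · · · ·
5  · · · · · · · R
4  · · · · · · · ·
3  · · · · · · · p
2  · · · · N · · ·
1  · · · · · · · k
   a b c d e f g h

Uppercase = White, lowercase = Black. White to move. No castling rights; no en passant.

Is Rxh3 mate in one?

After Rxh3: black king on h1; in check: yes, from the white rook on h3.
Black has 1 legal reply: Kg2.
In check but a legal move exists → not checkmate.

no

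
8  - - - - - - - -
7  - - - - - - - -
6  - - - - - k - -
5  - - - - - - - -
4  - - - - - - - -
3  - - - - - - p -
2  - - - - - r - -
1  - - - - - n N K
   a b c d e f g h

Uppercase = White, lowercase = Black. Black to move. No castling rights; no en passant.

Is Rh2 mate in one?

After Rh2: white king on h1; in check: yes, from the black rook on h2.
King squares — g1: own knight; g2: attacked by Rh2; h2: attacked by Nf1.
White has no legal moves → checkmate.

yes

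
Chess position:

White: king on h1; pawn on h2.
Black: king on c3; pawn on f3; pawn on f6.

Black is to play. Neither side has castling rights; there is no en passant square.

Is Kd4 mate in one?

After Kd4: white king on h1; in check: no.
White is not in check, so this cannot be checkmate.

no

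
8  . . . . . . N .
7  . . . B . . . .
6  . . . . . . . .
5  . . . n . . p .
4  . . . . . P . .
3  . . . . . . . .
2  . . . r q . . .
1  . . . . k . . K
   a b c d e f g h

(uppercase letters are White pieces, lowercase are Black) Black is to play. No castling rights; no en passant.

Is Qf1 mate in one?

yes

After Qf1: white king on h1; in check: yes, from the black queen on f1.
King squares — g1: attacked by Qf1; g2: attacked by Qf1; h2: attacked by Rd2.
White has no legal moves → checkmate.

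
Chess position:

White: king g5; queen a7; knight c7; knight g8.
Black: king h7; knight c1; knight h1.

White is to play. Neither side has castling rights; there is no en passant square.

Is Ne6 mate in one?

After Ne6: black king on h7; in check: yes, from the white queen on a7.
Black has 2 legal replies: Kh8, Kxg8.
In check but a legal move exists → not checkmate.

no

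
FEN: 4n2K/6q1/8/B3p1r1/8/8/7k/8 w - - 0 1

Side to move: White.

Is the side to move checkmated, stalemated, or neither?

White to move; white king on h8.
In check: yes, from the black queen on g7.
King squares — g7: attacked by Rg5; h7: attacked by Qg7; g8: attacked by Qg7.
Legal moves for White: none.
In check with no legal moves → checkmate.

checkmate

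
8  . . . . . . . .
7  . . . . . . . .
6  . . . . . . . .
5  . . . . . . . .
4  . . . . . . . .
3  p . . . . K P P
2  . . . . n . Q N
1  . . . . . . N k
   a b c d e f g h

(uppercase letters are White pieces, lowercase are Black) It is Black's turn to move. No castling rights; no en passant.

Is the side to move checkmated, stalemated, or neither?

checkmate

Black to move; black king on h1.
In check: yes, from the white queen on g2.
King squares — g1: attacked by Qg2; g2: attacked by Kf3; h2: attacked by Qg2.
Legal moves for Black: none.
In check with no legal moves → checkmate.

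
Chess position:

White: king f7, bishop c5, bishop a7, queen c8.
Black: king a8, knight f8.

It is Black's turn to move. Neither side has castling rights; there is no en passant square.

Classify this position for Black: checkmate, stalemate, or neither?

checkmate

Black to move; black king on a8.
In check: yes, from the white queen on c8.
King squares — a7: attacked by Bc5; b7: attacked by Qc8; b8: attacked by Ba7.
Legal moves for Black: none.
In check with no legal moves → checkmate.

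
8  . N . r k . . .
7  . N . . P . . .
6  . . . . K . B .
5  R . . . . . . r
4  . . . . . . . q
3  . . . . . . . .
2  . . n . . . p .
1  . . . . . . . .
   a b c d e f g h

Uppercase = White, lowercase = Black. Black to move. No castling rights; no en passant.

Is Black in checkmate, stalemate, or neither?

Black to move; black king on e8.
In check: yes, from the white bishop on g6.
King squares — d7: attacked by Ke6; e7: attacked by Ke6; f7: attacked by Ke6; d8: own rook; f8: attacked by Pe7.
Legal moves for Black: none.
In check with no legal moves → checkmate.

checkmate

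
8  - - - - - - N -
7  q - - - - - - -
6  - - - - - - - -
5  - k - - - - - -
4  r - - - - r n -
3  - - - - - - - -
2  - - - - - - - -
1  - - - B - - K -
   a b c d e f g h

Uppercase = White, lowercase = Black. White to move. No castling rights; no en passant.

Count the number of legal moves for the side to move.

2

White to move; king on g1.
In check: yes, from the black queen on a7.
Legal moves: Kg2, Kh1.
Count: 2.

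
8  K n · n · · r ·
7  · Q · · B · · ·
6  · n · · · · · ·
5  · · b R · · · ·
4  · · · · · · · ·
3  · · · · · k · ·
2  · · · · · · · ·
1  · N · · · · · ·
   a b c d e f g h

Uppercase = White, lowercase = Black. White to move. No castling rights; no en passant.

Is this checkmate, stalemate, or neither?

neither

White to move; white king on a8.
In check: yes, from the black knight on b6.
Legal moves for White: Kxb8, Ka7, Qxb6.
White is in check but has 3 legal moves → neither.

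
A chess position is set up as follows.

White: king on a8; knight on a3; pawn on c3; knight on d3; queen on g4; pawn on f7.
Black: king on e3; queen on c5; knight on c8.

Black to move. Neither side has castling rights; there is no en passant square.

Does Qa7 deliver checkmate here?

yes

After Qa7: white king on a8; in check: yes, from the black queen on a7.
King squares — a7: attacked by Nc8; b7: attacked by Qa7; b8: attacked by Qa7.
White has no legal moves → checkmate.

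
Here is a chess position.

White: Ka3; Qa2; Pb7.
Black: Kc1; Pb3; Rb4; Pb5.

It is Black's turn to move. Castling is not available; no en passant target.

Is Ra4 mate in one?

no

After Ra4: white king on a3; in check: yes, from the black rook on a4.
White has 1 legal reply: Kxb3.
In check but a legal move exists → not checkmate.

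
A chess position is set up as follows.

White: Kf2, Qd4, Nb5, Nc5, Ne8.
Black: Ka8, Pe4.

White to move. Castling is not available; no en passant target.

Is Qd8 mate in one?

yes

After Qd8: black king on a8; in check: yes, from the white queen on d8.
King squares — a7: attacked by Nb5; b7: attacked by Nc5; b8: attacked by Qd8.
Black has no legal moves → checkmate.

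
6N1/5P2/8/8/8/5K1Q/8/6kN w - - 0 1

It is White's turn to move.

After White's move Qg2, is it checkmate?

yes

After Qg2: black king on g1; in check: yes, from the white queen on g2.
King squares — f1: attacked by Qg2; h1: attacked by Qg2; f2: attacked by Nh1; g2: attacked by Kf3; h2: attacked by Qg2.
Black has no legal moves → checkmate.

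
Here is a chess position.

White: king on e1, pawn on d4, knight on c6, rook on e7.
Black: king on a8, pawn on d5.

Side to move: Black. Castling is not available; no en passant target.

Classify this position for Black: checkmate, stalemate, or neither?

stalemate

Black to move; black king on a8.
In check: no.
King squares — a7: attacked by Nc6; b7: attacked by Re7; b8: attacked by Nc6.
Legal moves for Black: none.
Not in check and no legal moves → stalemate.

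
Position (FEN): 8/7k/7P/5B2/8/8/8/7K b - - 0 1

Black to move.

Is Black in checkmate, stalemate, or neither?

Black to move; black king on h7.
In check: yes, from the white bishop on f5.
King squares — g6: attacked by Bf5; h6: available; g7: attacked by Ph6; g8: available; h8: available.
Legal moves for Black: Kh8, Kg8, Kxh6.
Black is in check but has 3 legal moves → neither.

neither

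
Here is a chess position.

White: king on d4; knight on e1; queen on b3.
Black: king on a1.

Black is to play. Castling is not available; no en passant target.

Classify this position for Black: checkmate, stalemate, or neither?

stalemate

Black to move; black king on a1.
In check: no.
King squares — b1: attacked by Qb3; a2: attacked by Qb3; b2: attacked by Qb3.
Legal moves for Black: none.
Not in check and no legal moves → stalemate.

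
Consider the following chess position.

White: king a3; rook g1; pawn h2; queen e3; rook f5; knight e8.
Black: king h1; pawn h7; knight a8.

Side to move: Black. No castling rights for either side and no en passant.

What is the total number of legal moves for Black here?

Black to move; king on h1.
In check: yes, from the white rook on g1.
Legal moves: Kxh2.
Count: 1.

1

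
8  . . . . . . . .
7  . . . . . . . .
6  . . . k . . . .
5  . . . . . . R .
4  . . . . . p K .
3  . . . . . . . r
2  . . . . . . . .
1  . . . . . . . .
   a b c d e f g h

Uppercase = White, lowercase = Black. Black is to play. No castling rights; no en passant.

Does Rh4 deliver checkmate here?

After Rh4: white king on g4; in check: yes, from the black rook on h4.
White has 3 legal replies: Kf5, Kxh4, Kf3.
In check but a legal move exists → not checkmate.

no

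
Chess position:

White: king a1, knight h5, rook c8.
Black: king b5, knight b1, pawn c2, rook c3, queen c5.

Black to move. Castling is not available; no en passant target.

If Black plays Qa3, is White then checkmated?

After Qa3: white king on a1; in check: yes, from the black queen on a3.
King squares — b1: attacked by Pc2; a2: attacked by Qa3; b2: attacked by Qa3.
White has no legal moves → checkmate.

yes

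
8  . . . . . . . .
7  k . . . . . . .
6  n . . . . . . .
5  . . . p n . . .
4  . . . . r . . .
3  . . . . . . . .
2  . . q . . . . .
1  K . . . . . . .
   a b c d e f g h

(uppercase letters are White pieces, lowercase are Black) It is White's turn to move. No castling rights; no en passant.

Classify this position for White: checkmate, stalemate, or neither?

stalemate

White to move; white king on a1.
In check: no.
King squares — b1: attacked by Qc2; a2: attacked by Qc2; b2: attacked by Qc2.
Legal moves for White: none.
Not in check and no legal moves → stalemate.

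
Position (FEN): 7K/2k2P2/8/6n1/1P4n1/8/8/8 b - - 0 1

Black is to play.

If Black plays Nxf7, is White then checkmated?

no

After Nxf7: white king on h8; in check: yes, from the black knight on f7.
White has 3 legal replies: Kg8, Kh7, Kg7.
In check but a legal move exists → not checkmate.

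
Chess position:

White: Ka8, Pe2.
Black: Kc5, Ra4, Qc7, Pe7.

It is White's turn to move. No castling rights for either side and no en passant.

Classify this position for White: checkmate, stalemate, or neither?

White to move; white king on a8.
In check: yes, from the black rook on a4.
King squares — a7: attacked by Ra4; b7: attacked by Qc7; b8: attacked by Qc7.
Legal moves for White: none.
In check with no legal moves → checkmate.

checkmate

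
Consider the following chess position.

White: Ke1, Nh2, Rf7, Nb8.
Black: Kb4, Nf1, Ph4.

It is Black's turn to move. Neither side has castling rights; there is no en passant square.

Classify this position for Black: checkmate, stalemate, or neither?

Black to move; black king on b4.
In check: no.
Legal moves for Black: Kc5, Kb5, Ka5, Kc4, Ka4, Kc3, Kb3, Ka3, Ng3, Ne3, Nxh2, Nd2, h3.
Black has 13 legal moves and is not in check → neither.

neither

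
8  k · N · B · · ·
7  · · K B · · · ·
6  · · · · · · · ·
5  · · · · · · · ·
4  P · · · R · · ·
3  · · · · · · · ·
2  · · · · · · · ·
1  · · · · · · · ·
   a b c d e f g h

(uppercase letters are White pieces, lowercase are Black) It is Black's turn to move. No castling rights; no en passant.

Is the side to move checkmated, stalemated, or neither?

stalemate

Black to move; black king on a8.
In check: no.
King squares — a7: attacked by Nc8; b7: attacked by Kc7; b8: attacked by Kc7.
Legal moves for Black: none.
Not in check and no legal moves → stalemate.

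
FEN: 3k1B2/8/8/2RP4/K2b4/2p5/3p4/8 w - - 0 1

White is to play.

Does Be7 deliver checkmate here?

After Be7: black king on d8; in check: yes, from the white bishop on e7.
Black has 3 legal replies: Ke8, Kxe7, Kd7.
In check but a legal move exists → not checkmate.

no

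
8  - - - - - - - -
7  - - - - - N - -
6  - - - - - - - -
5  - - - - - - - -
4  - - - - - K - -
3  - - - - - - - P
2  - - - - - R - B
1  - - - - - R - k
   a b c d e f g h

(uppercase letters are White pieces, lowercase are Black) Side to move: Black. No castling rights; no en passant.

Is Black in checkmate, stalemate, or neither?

checkmate

Black to move; black king on h1.
In check: yes, from the white rook on f1.
King squares — g1: attacked by Rf1; g2: attacked by Rf2; h2: attacked by Rf2.
Legal moves for Black: none.
In check with no legal moves → checkmate.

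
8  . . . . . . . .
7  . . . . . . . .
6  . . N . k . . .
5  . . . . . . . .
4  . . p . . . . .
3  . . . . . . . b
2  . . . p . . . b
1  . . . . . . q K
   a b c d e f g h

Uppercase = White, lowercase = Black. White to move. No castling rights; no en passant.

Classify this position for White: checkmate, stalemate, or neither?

White to move; white king on h1.
In check: yes, from the black queen on g1.
King squares — g1: attacked by Bh2; g2: attacked by Qg1; h2: attacked by Qg1.
Legal moves for White: none.
In check with no legal moves → checkmate.

checkmate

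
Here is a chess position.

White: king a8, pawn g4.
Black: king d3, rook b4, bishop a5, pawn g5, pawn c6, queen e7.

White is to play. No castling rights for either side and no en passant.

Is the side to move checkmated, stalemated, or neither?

White to move; white king on a8.
In check: no.
King squares — a7: attacked by Qe7; b7: attacked by Rb4; b8: attacked by Rb4.
Legal moves for White: none.
Not in check and no legal moves → stalemate.

stalemate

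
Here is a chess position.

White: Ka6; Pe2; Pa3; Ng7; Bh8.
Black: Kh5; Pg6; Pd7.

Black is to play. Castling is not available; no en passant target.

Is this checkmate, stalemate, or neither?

Black to move; black king on h5.
In check: yes, from the white knight on g7.
Legal moves for Black: Kh6, Kg5, Kh4, Kg4.
Black is in check but has 4 legal moves → neither.

neither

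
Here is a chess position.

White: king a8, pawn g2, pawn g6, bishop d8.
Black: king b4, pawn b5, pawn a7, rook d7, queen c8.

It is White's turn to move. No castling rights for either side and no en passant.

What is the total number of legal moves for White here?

0

White to move; king on a8.
In check: yes, from the black queen on c8.
Legal moves: none.
Count: 0.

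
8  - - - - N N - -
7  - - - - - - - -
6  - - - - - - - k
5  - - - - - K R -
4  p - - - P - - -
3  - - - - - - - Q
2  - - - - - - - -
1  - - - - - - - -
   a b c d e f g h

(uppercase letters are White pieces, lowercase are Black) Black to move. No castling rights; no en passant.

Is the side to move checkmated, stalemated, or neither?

Black to move; black king on h6.
In check: yes, from the white queen on h3.
King squares — g5: attacked by Kf5; h5: attacked by Qh3; g6: attacked by Kf5; g7: attacked by Rg5; h7: attacked by Qh3.
Legal moves for Black: none.
In check with no legal moves → checkmate.

checkmate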